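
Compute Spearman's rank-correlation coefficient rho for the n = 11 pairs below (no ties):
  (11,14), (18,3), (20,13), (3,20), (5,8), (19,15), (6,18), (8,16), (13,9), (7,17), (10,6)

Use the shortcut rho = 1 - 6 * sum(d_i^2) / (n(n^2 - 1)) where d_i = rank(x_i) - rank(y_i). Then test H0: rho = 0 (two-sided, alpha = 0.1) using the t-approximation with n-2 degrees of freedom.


Step 1: Rank x and y separately (midranks; no ties here).
rank(x): 11->7, 18->9, 20->11, 3->1, 5->2, 19->10, 6->3, 8->5, 13->8, 7->4, 10->6
rank(y): 14->6, 3->1, 13->5, 20->11, 8->3, 15->7, 18->10, 16->8, 9->4, 17->9, 6->2
Step 2: d_i = R_x(i) - R_y(i); compute d_i^2.
  (7-6)^2=1, (9-1)^2=64, (11-5)^2=36, (1-11)^2=100, (2-3)^2=1, (10-7)^2=9, (3-10)^2=49, (5-8)^2=9, (8-4)^2=16, (4-9)^2=25, (6-2)^2=16
sum(d^2) = 326.
Step 3: rho = 1 - 6*326 / (11*(11^2 - 1)) = 1 - 1956/1320 = -0.481818.
Step 4: Under H0, t = rho * sqrt((n-2)/(1-rho^2)) = -1.6496 ~ t(9).
Step 5: Two-sided p-value from the t-distribution with 9 df = 0.133434.
Step 6: alpha = 0.1. fail to reject H0.

rho = -0.4818, p = 0.133434, fail to reject H0 at alpha = 0.1.


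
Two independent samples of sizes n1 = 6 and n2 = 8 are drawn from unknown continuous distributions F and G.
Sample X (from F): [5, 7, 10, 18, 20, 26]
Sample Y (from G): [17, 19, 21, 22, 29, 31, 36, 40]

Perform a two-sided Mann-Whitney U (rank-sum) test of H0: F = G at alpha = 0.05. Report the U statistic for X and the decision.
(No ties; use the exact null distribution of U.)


Step 1: Combine and sort all 14 observations; assign midranks.
sorted (value, group): (5,X), (7,X), (10,X), (17,Y), (18,X), (19,Y), (20,X), (21,Y), (22,Y), (26,X), (29,Y), (31,Y), (36,Y), (40,Y)
ranks: 5->1, 7->2, 10->3, 17->4, 18->5, 19->6, 20->7, 21->8, 22->9, 26->10, 29->11, 31->12, 36->13, 40->14
Step 2: Rank sum for X: R1 = 1 + 2 + 3 + 5 + 7 + 10 = 28.
Step 3: U_X = R1 - n1(n1+1)/2 = 28 - 6*7/2 = 28 - 21 = 7.
       U_Y = n1*n2 - U_X = 48 - 7 = 41.
Step 4: No ties, so the exact null distribution of U (based on enumerating the C(14,6) = 3003 equally likely rank assignments) gives the two-sided p-value.
Step 5: p-value = 0.029304; compare to alpha = 0.05. reject H0.

U_X = 7, p = 0.029304, reject H0 at alpha = 0.05.


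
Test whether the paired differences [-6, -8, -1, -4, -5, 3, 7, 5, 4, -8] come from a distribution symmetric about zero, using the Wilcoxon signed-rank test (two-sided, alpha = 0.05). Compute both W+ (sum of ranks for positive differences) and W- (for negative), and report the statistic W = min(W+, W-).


Step 1: Drop any zero differences (none here) and take |d_i|.
|d| = [6, 8, 1, 4, 5, 3, 7, 5, 4, 8]
Step 2: Midrank |d_i| (ties get averaged ranks).
ranks: |6|->7, |8|->9.5, |1|->1, |4|->3.5, |5|->5.5, |3|->2, |7|->8, |5|->5.5, |4|->3.5, |8|->9.5
Step 3: Attach original signs; sum ranks with positive sign and with negative sign.
W+ = 2 + 8 + 5.5 + 3.5 = 19
W- = 7 + 9.5 + 1 + 3.5 + 5.5 + 9.5 = 36
(Check: W+ + W- = 55 should equal n(n+1)/2 = 55.)
Step 4: Test statistic W = min(W+, W-) = 19.
Step 5: Ties in |d|, so use the tie-corrected normal approximation.
        E[W] = n(n+1)/4 = 10*11/4 = 27.5.
        Tie groups: |d|=4 (t=2), |d|=5 (t=2), |d|=8 (t=2); sum(t^3 - t) = 18.
        Var[W] = n(n+1)(2n+1)/24 - sum(t^3-t)/48 = 2310/24 - 18/48 = 95.875.
        z = (W - E[W]) / sqrt(Var[W]) = (19 - 27.5) / 9.7916 = -0.8681.
        Two-sided p = 2*Phi(z) = 0.385343.
Step 6: alpha = 0.05. fail to reject H0.

W+ = 19, W- = 36, W = min = 19, p = 0.385343, fail to reject H0.


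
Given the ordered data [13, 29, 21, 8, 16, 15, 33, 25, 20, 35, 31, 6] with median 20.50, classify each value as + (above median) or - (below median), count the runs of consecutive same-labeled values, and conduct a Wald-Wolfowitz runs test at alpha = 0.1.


Step 1: Compute median = 20.50; label A = above, B = below.
Labels in order: BAABBBAABAAB  (n_A = 6, n_B = 6)
Step 2: Count runs R = 7.
Step 3: Under H0 (random ordering), E[R] = 2*n_A*n_B/(n_A+n_B) + 1 = 2*6*6/12 + 1 = 7.0000.
        Var[R] = 2*n_A*n_B*(2*n_A*n_B - n_A - n_B) / ((n_A+n_B)^2 * (n_A+n_B-1)) = 4320/1584 = 2.7273.
        SD[R] = 1.6514.
Step 4: R = E[R], so z = 0 with no continuity correction.
Step 5: Two-sided p-value via normal approximation = 2*(1 - Phi(|z|)) = 1.000000.
Step 6: alpha = 0.1. fail to reject H0.

R = 7, z = 0.0000, p = 1.000000, fail to reject H0.


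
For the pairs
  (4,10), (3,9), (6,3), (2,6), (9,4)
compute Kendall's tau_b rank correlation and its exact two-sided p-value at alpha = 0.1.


Step 1: Enumerate the 10 unordered pairs (i,j) with i<j and classify each by sign(x_j-x_i) * sign(y_j-y_i).
  (1,2):dx=-1,dy=-1->C; (1,3):dx=+2,dy=-7->D; (1,4):dx=-2,dy=-4->C; (1,5):dx=+5,dy=-6->D
  (2,3):dx=+3,dy=-6->D; (2,4):dx=-1,dy=-3->C; (2,5):dx=+6,dy=-5->D; (3,4):dx=-4,dy=+3->D
  (3,5):dx=+3,dy=+1->C; (4,5):dx=+7,dy=-2->D
Step 2: C = 4, D = 6, total pairs = 10.
Step 3: tau = (C - D)/(n(n-1)/2) = (4 - 6)/10 = -0.200000.
Step 4: Exact two-sided p-value (enumerate n! = 120 permutations of y under H0): p = 0.816667.
Step 5: alpha = 0.1. fail to reject H0.

tau_b = -0.2000 (C=4, D=6), p = 0.816667, fail to reject H0.


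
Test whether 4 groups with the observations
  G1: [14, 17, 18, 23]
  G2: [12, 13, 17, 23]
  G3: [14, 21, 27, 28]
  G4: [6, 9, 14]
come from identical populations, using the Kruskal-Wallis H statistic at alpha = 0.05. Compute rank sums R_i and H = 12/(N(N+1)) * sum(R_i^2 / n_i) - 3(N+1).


Step 1: Combine all N = 15 observations and assign midranks.
sorted (value, group, rank): (6,G4,1), (9,G4,2), (12,G2,3), (13,G2,4), (14,G1,6), (14,G3,6), (14,G4,6), (17,G1,8.5), (17,G2,8.5), (18,G1,10), (21,G3,11), (23,G1,12.5), (23,G2,12.5), (27,G3,14), (28,G3,15)
Step 2: Sum ranks within each group.
R_1 = 37 (n_1 = 4)
R_2 = 28 (n_2 = 4)
R_3 = 46 (n_3 = 4)
R_4 = 9 (n_4 = 3)
Step 3: H = 12/(N(N+1)) * sum(R_i^2/n_i) - 3(N+1)
     = 12/(15*16) * (37^2/4 + 28^2/4 + 46^2/4 + 9^2/3) - 3*16
     = 0.050000 * 1094.25 - 48
     = 6.712500.
Step 4: Ties present; correction factor C = 1 - 36/(15^3 - 15) = 0.989286. Corrected H = 6.712500 / 0.989286 = 6.785199.
Step 5: Under H0, H ~ chi^2(3); p-value = 0.079069.
Step 6: alpha = 0.05. fail to reject H0.

H = 6.7852, df = 3, p = 0.079069, fail to reject H0.


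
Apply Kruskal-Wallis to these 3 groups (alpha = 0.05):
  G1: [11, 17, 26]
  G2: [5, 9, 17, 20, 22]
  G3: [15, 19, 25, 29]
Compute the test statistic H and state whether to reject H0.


Step 1: Combine all N = 12 observations and assign midranks.
sorted (value, group, rank): (5,G2,1), (9,G2,2), (11,G1,3), (15,G3,4), (17,G1,5.5), (17,G2,5.5), (19,G3,7), (20,G2,8), (22,G2,9), (25,G3,10), (26,G1,11), (29,G3,12)
Step 2: Sum ranks within each group.
R_1 = 19.5 (n_1 = 3)
R_2 = 25.5 (n_2 = 5)
R_3 = 33 (n_3 = 4)
Step 3: H = 12/(N(N+1)) * sum(R_i^2/n_i) - 3(N+1)
     = 12/(12*13) * (19.5^2/3 + 25.5^2/5 + 33^2/4) - 3*13
     = 0.076923 * 529.05 - 39
     = 1.696154.
Step 4: Ties present; correction factor C = 1 - 6/(12^3 - 12) = 0.996503. Corrected H = 1.696154 / 0.996503 = 1.702105.
Step 5: Under H0, H ~ chi^2(2); p-value = 0.426965.
Step 6: alpha = 0.05. fail to reject H0.

H = 1.7021, df = 2, p = 0.426965, fail to reject H0.


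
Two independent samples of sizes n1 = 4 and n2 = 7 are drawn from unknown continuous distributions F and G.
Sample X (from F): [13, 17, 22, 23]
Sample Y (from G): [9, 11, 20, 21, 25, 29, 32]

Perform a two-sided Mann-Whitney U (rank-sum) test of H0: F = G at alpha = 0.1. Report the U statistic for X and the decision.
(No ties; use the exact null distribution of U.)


Step 1: Combine and sort all 11 observations; assign midranks.
sorted (value, group): (9,Y), (11,Y), (13,X), (17,X), (20,Y), (21,Y), (22,X), (23,X), (25,Y), (29,Y), (32,Y)
ranks: 9->1, 11->2, 13->3, 17->4, 20->5, 21->6, 22->7, 23->8, 25->9, 29->10, 32->11
Step 2: Rank sum for X: R1 = 3 + 4 + 7 + 8 = 22.
Step 3: U_X = R1 - n1(n1+1)/2 = 22 - 4*5/2 = 22 - 10 = 12.
       U_Y = n1*n2 - U_X = 28 - 12 = 16.
Step 4: No ties, so the exact null distribution of U (based on enumerating the C(11,4) = 330 equally likely rank assignments) gives the two-sided p-value.
Step 5: p-value = 0.787879; compare to alpha = 0.1. fail to reject H0.

U_X = 12, p = 0.787879, fail to reject H0 at alpha = 0.1.


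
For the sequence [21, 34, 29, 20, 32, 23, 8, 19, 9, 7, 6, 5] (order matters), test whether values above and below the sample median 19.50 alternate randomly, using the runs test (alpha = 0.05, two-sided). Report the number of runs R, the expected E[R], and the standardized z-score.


Step 1: Compute median = 19.50; label A = above, B = below.
Labels in order: AAAAAABBBBBB  (n_A = 6, n_B = 6)
Step 2: Count runs R = 2.
Step 3: Under H0 (random ordering), E[R] = 2*n_A*n_B/(n_A+n_B) + 1 = 2*6*6/12 + 1 = 7.0000.
        Var[R] = 2*n_A*n_B*(2*n_A*n_B - n_A - n_B) / ((n_A+n_B)^2 * (n_A+n_B-1)) = 4320/1584 = 2.7273.
        SD[R] = 1.6514.
Step 4: Continuity-corrected z = (R + 0.5 - E[R]) / SD[R] = (2 + 0.5 - 7.0000) / 1.6514 = -2.7249.
Step 5: Two-sided p-value via normal approximation = 2*(1 - Phi(|z|)) = 0.006432.
Step 6: alpha = 0.05. reject H0.

R = 2, z = -2.7249, p = 0.006432, reject H0.


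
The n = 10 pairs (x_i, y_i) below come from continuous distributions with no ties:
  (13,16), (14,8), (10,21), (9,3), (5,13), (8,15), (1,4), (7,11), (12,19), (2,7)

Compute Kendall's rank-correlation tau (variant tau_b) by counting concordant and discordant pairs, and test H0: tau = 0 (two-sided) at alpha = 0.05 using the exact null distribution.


Step 1: Enumerate the 45 unordered pairs (i,j) with i<j and classify each by sign(x_j-x_i) * sign(y_j-y_i).
  (1,2):dx=+1,dy=-8->D; (1,3):dx=-3,dy=+5->D; (1,4):dx=-4,dy=-13->C; (1,5):dx=-8,dy=-3->C
  (1,6):dx=-5,dy=-1->C; (1,7):dx=-12,dy=-12->C; (1,8):dx=-6,dy=-5->C; (1,9):dx=-1,dy=+3->D
  (1,10):dx=-11,dy=-9->C; (2,3):dx=-4,dy=+13->D; (2,4):dx=-5,dy=-5->C; (2,5):dx=-9,dy=+5->D
  (2,6):dx=-6,dy=+7->D; (2,7):dx=-13,dy=-4->C; (2,8):dx=-7,dy=+3->D; (2,9):dx=-2,dy=+11->D
  (2,10):dx=-12,dy=-1->C; (3,4):dx=-1,dy=-18->C; (3,5):dx=-5,dy=-8->C; (3,6):dx=-2,dy=-6->C
  (3,7):dx=-9,dy=-17->C; (3,8):dx=-3,dy=-10->C; (3,9):dx=+2,dy=-2->D; (3,10):dx=-8,dy=-14->C
  (4,5):dx=-4,dy=+10->D; (4,6):dx=-1,dy=+12->D; (4,7):dx=-8,dy=+1->D; (4,8):dx=-2,dy=+8->D
  (4,9):dx=+3,dy=+16->C; (4,10):dx=-7,dy=+4->D; (5,6):dx=+3,dy=+2->C; (5,7):dx=-4,dy=-9->C
  (5,8):dx=+2,dy=-2->D; (5,9):dx=+7,dy=+6->C; (5,10):dx=-3,dy=-6->C; (6,7):dx=-7,dy=-11->C
  (6,8):dx=-1,dy=-4->C; (6,9):dx=+4,dy=+4->C; (6,10):dx=-6,dy=-8->C; (7,8):dx=+6,dy=+7->C
  (7,9):dx=+11,dy=+15->C; (7,10):dx=+1,dy=+3->C; (8,9):dx=+5,dy=+8->C; (8,10):dx=-5,dy=-4->C
  (9,10):dx=-10,dy=-12->C
Step 2: C = 30, D = 15, total pairs = 45.
Step 3: tau = (C - D)/(n(n-1)/2) = (30 - 15)/45 = 0.333333.
Step 4: Exact two-sided p-value (enumerate n! = 3628800 permutations of y under H0): p = 0.216373.
Step 5: alpha = 0.05. fail to reject H0.

tau_b = 0.3333 (C=30, D=15), p = 0.216373, fail to reject H0.


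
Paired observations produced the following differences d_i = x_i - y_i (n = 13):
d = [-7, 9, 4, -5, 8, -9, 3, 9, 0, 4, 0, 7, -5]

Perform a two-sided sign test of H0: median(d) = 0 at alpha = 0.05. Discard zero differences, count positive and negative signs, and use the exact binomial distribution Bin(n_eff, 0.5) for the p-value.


Step 1: Discard zero differences. Original n = 13; n_eff = number of nonzero differences = 11.
Nonzero differences (with sign): -7, +9, +4, -5, +8, -9, +3, +9, +4, +7, -5
Step 2: Count signs: positive = 7, negative = 4.
Step 3: Under H0: P(positive) = 0.5, so the number of positives S ~ Bin(11, 0.5).
Step 4: Two-sided exact p-value = sum of Bin(11,0.5) probabilities at or below the observed probability = 0.548828.
Step 5: alpha = 0.05. fail to reject H0.

n_eff = 11, pos = 7, neg = 4, p = 0.548828, fail to reject H0.


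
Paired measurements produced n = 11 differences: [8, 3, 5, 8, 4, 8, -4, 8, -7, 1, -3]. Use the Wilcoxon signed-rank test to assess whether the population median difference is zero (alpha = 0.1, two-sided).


Step 1: Drop any zero differences (none here) and take |d_i|.
|d| = [8, 3, 5, 8, 4, 8, 4, 8, 7, 1, 3]
Step 2: Midrank |d_i| (ties get averaged ranks).
ranks: |8|->9.5, |3|->2.5, |5|->6, |8|->9.5, |4|->4.5, |8|->9.5, |4|->4.5, |8|->9.5, |7|->7, |1|->1, |3|->2.5
Step 3: Attach original signs; sum ranks with positive sign and with negative sign.
W+ = 9.5 + 2.5 + 6 + 9.5 + 4.5 + 9.5 + 9.5 + 1 = 52
W- = 4.5 + 7 + 2.5 = 14
(Check: W+ + W- = 66 should equal n(n+1)/2 = 66.)
Step 4: Test statistic W = min(W+, W-) = 14.
Step 5: Ties in |d|, so use the tie-corrected normal approximation.
        E[W] = n(n+1)/4 = 11*12/4 = 33.
        Tie groups: |d|=3 (t=2), |d|=4 (t=2), |d|=8 (t=4); sum(t^3 - t) = 72.
        Var[W] = n(n+1)(2n+1)/24 - sum(t^3-t)/48 = 3036/24 - 72/48 = 125.
        z = (W - E[W]) / sqrt(Var[W]) = (14 - 33) / 11.1803 = -1.6994.
        Two-sided p = 2*Phi(z) = 0.089242.
Step 6: alpha = 0.1. reject H0.

W+ = 52, W- = 14, W = min = 14, p = 0.089242, reject H0.


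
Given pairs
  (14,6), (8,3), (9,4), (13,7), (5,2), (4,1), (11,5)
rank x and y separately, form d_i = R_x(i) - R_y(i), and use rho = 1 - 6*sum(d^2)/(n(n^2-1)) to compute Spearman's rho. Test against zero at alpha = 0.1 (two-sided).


Step 1: Rank x and y separately (midranks; no ties here).
rank(x): 14->7, 8->3, 9->4, 13->6, 5->2, 4->1, 11->5
rank(y): 6->6, 3->3, 4->4, 7->7, 2->2, 1->1, 5->5
Step 2: d_i = R_x(i) - R_y(i); compute d_i^2.
  (7-6)^2=1, (3-3)^2=0, (4-4)^2=0, (6-7)^2=1, (2-2)^2=0, (1-1)^2=0, (5-5)^2=0
sum(d^2) = 2.
Step 3: rho = 1 - 6*2 / (7*(7^2 - 1)) = 1 - 12/336 = 0.964286.
Step 4: Under H0, t = rho * sqrt((n-2)/(1-rho^2)) = 8.1408 ~ t(5).
Step 5: Two-sided p-value from the t-distribution with 5 df = 0.000454.
Step 6: alpha = 0.1. reject H0.

rho = 0.9643, p = 0.000454, reject H0 at alpha = 0.1.


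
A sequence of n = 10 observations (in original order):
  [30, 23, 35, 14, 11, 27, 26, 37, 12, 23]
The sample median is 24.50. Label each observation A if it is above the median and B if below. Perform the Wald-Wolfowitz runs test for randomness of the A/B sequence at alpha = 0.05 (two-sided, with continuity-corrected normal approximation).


Step 1: Compute median = 24.50; label A = above, B = below.
Labels in order: ABABBAAABB  (n_A = 5, n_B = 5)
Step 2: Count runs R = 6.
Step 3: Under H0 (random ordering), E[R] = 2*n_A*n_B/(n_A+n_B) + 1 = 2*5*5/10 + 1 = 6.0000.
        Var[R] = 2*n_A*n_B*(2*n_A*n_B - n_A - n_B) / ((n_A+n_B)^2 * (n_A+n_B-1)) = 2000/900 = 2.2222.
        SD[R] = 1.4907.
Step 4: R = E[R], so z = 0 with no continuity correction.
Step 5: Two-sided p-value via normal approximation = 2*(1 - Phi(|z|)) = 1.000000.
Step 6: alpha = 0.05. fail to reject H0.

R = 6, z = 0.0000, p = 1.000000, fail to reject H0.


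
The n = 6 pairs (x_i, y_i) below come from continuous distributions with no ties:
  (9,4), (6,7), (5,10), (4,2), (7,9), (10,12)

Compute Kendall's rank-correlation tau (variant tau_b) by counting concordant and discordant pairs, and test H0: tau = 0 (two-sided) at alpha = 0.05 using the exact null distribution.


Step 1: Enumerate the 15 unordered pairs (i,j) with i<j and classify each by sign(x_j-x_i) * sign(y_j-y_i).
  (1,2):dx=-3,dy=+3->D; (1,3):dx=-4,dy=+6->D; (1,4):dx=-5,dy=-2->C; (1,5):dx=-2,dy=+5->D
  (1,6):dx=+1,dy=+8->C; (2,3):dx=-1,dy=+3->D; (2,4):dx=-2,dy=-5->C; (2,5):dx=+1,dy=+2->C
  (2,6):dx=+4,dy=+5->C; (3,4):dx=-1,dy=-8->C; (3,5):dx=+2,dy=-1->D; (3,6):dx=+5,dy=+2->C
  (4,5):dx=+3,dy=+7->C; (4,6):dx=+6,dy=+10->C; (5,6):dx=+3,dy=+3->C
Step 2: C = 10, D = 5, total pairs = 15.
Step 3: tau = (C - D)/(n(n-1)/2) = (10 - 5)/15 = 0.333333.
Step 4: Exact two-sided p-value (enumerate n! = 720 permutations of y under H0): p = 0.469444.
Step 5: alpha = 0.05. fail to reject H0.

tau_b = 0.3333 (C=10, D=5), p = 0.469444, fail to reject H0.


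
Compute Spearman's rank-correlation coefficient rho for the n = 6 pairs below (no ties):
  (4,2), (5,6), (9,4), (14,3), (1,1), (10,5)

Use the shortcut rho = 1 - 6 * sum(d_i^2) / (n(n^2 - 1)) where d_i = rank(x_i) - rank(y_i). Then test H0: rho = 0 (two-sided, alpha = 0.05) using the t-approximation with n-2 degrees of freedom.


Step 1: Rank x and y separately (midranks; no ties here).
rank(x): 4->2, 5->3, 9->4, 14->6, 1->1, 10->5
rank(y): 2->2, 6->6, 4->4, 3->3, 1->1, 5->5
Step 2: d_i = R_x(i) - R_y(i); compute d_i^2.
  (2-2)^2=0, (3-6)^2=9, (4-4)^2=0, (6-3)^2=9, (1-1)^2=0, (5-5)^2=0
sum(d^2) = 18.
Step 3: rho = 1 - 6*18 / (6*(6^2 - 1)) = 1 - 108/210 = 0.485714.
Step 4: Under H0, t = rho * sqrt((n-2)/(1-rho^2)) = 1.1113 ~ t(4).
Step 5: Two-sided p-value from the t-distribution with 4 df = 0.328723.
Step 6: alpha = 0.05. fail to reject H0.

rho = 0.4857, p = 0.328723, fail to reject H0 at alpha = 0.05.


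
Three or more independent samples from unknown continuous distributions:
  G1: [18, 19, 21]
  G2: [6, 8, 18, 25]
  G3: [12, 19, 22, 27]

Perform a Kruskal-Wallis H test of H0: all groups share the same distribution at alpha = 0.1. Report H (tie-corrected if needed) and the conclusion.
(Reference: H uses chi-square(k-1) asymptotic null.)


Step 1: Combine all N = 11 observations and assign midranks.
sorted (value, group, rank): (6,G2,1), (8,G2,2), (12,G3,3), (18,G1,4.5), (18,G2,4.5), (19,G1,6.5), (19,G3,6.5), (21,G1,8), (22,G3,9), (25,G2,10), (27,G3,11)
Step 2: Sum ranks within each group.
R_1 = 19 (n_1 = 3)
R_2 = 17.5 (n_2 = 4)
R_3 = 29.5 (n_3 = 4)
Step 3: H = 12/(N(N+1)) * sum(R_i^2/n_i) - 3(N+1)
     = 12/(11*12) * (19^2/3 + 17.5^2/4 + 29.5^2/4) - 3*12
     = 0.090909 * 414.458 - 36
     = 1.678030.
Step 4: Ties present; correction factor C = 1 - 12/(11^3 - 11) = 0.990909. Corrected H = 1.678030 / 0.990909 = 1.693425.
Step 5: Under H0, H ~ chi^2(2); p-value = 0.428822.
Step 6: alpha = 0.1. fail to reject H0.

H = 1.6934, df = 2, p = 0.428822, fail to reject H0.


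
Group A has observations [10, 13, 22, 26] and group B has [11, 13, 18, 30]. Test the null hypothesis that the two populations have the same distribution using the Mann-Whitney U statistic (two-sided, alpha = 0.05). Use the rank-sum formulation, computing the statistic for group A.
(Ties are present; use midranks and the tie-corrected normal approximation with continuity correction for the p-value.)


Step 1: Combine and sort all 8 observations; assign midranks.
sorted (value, group): (10,X), (11,Y), (13,X), (13,Y), (18,Y), (22,X), (26,X), (30,Y)
ranks: 10->1, 11->2, 13->3.5, 13->3.5, 18->5, 22->6, 26->7, 30->8
Step 2: Rank sum for X: R1 = 1 + 3.5 + 6 + 7 = 17.5.
Step 3: U_X = R1 - n1(n1+1)/2 = 17.5 - 4*5/2 = 17.5 - 10 = 7.5.
       U_Y = n1*n2 - U_X = 16 - 7.5 = 8.5.
Step 4: Ties are present, so use the tie-corrected normal approximation (with continuity correction) for the p-value.
Step 5: p-value = 1.000000; compare to alpha = 0.05. fail to reject H0.

U_X = 7.5, p = 1.000000, fail to reject H0 at alpha = 0.05.


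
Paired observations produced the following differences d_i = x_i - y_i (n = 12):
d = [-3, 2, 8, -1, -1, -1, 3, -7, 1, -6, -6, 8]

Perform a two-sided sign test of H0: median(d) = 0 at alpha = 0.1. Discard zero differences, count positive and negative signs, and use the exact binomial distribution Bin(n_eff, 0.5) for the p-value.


Step 1: Discard zero differences. Original n = 12; n_eff = number of nonzero differences = 12.
Nonzero differences (with sign): -3, +2, +8, -1, -1, -1, +3, -7, +1, -6, -6, +8
Step 2: Count signs: positive = 5, negative = 7.
Step 3: Under H0: P(positive) = 0.5, so the number of positives S ~ Bin(12, 0.5).
Step 4: Two-sided exact p-value = sum of Bin(12,0.5) probabilities at or below the observed probability = 0.774414.
Step 5: alpha = 0.1. fail to reject H0.

n_eff = 12, pos = 5, neg = 7, p = 0.774414, fail to reject H0.


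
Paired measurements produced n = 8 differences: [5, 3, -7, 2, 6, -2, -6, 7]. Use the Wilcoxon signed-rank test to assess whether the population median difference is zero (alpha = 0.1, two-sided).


Step 1: Drop any zero differences (none here) and take |d_i|.
|d| = [5, 3, 7, 2, 6, 2, 6, 7]
Step 2: Midrank |d_i| (ties get averaged ranks).
ranks: |5|->4, |3|->3, |7|->7.5, |2|->1.5, |6|->5.5, |2|->1.5, |6|->5.5, |7|->7.5
Step 3: Attach original signs; sum ranks with positive sign and with negative sign.
W+ = 4 + 3 + 1.5 + 5.5 + 7.5 = 21.5
W- = 7.5 + 1.5 + 5.5 = 14.5
(Check: W+ + W- = 36 should equal n(n+1)/2 = 36.)
Step 4: Test statistic W = min(W+, W-) = 14.5.
Step 5: Ties in |d|, so use the tie-corrected normal approximation.
        E[W] = n(n+1)/4 = 8*9/4 = 18.
        Tie groups: |d|=2 (t=2), |d|=6 (t=2), |d|=7 (t=2); sum(t^3 - t) = 18.
        Var[W] = n(n+1)(2n+1)/24 - sum(t^3-t)/48 = 1224/24 - 18/48 = 50.625.
        z = (W - E[W]) / sqrt(Var[W]) = (14.5 - 18) / 7.1151 = -0.4919.
        Two-sided p = 2*Phi(z) = 0.622783.
Step 6: alpha = 0.1. fail to reject H0.

W+ = 21.5, W- = 14.5, W = min = 14.5, p = 0.622783, fail to reject H0.


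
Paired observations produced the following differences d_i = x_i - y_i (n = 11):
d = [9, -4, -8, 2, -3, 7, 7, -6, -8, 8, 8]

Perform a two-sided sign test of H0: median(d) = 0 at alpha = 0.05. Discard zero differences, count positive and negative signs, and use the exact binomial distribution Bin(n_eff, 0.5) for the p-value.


Step 1: Discard zero differences. Original n = 11; n_eff = number of nonzero differences = 11.
Nonzero differences (with sign): +9, -4, -8, +2, -3, +7, +7, -6, -8, +8, +8
Step 2: Count signs: positive = 6, negative = 5.
Step 3: Under H0: P(positive) = 0.5, so the number of positives S ~ Bin(11, 0.5).
Step 4: Two-sided exact p-value = sum of Bin(11,0.5) probabilities at or below the observed probability = 1.000000.
Step 5: alpha = 0.05. fail to reject H0.

n_eff = 11, pos = 6, neg = 5, p = 1.000000, fail to reject H0.


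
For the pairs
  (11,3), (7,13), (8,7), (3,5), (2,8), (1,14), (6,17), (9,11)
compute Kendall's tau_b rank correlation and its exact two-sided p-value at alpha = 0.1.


Step 1: Enumerate the 28 unordered pairs (i,j) with i<j and classify each by sign(x_j-x_i) * sign(y_j-y_i).
  (1,2):dx=-4,dy=+10->D; (1,3):dx=-3,dy=+4->D; (1,4):dx=-8,dy=+2->D; (1,5):dx=-9,dy=+5->D
  (1,6):dx=-10,dy=+11->D; (1,7):dx=-5,dy=+14->D; (1,8):dx=-2,dy=+8->D; (2,3):dx=+1,dy=-6->D
  (2,4):dx=-4,dy=-8->C; (2,5):dx=-5,dy=-5->C; (2,6):dx=-6,dy=+1->D; (2,7):dx=-1,dy=+4->D
  (2,8):dx=+2,dy=-2->D; (3,4):dx=-5,dy=-2->C; (3,5):dx=-6,dy=+1->D; (3,6):dx=-7,dy=+7->D
  (3,7):dx=-2,dy=+10->D; (3,8):dx=+1,dy=+4->C; (4,5):dx=-1,dy=+3->D; (4,6):dx=-2,dy=+9->D
  (4,7):dx=+3,dy=+12->C; (4,8):dx=+6,dy=+6->C; (5,6):dx=-1,dy=+6->D; (5,7):dx=+4,dy=+9->C
  (5,8):dx=+7,dy=+3->C; (6,7):dx=+5,dy=+3->C; (6,8):dx=+8,dy=-3->D; (7,8):dx=+3,dy=-6->D
Step 2: C = 9, D = 19, total pairs = 28.
Step 3: tau = (C - D)/(n(n-1)/2) = (9 - 19)/28 = -0.357143.
Step 4: Exact two-sided p-value (enumerate n! = 40320 permutations of y under H0): p = 0.275099.
Step 5: alpha = 0.1. fail to reject H0.

tau_b = -0.3571 (C=9, D=19), p = 0.275099, fail to reject H0.


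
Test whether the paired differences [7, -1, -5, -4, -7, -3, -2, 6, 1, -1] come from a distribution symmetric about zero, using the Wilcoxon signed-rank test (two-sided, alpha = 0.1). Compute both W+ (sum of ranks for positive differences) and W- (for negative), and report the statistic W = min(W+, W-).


Step 1: Drop any zero differences (none here) and take |d_i|.
|d| = [7, 1, 5, 4, 7, 3, 2, 6, 1, 1]
Step 2: Midrank |d_i| (ties get averaged ranks).
ranks: |7|->9.5, |1|->2, |5|->7, |4|->6, |7|->9.5, |3|->5, |2|->4, |6|->8, |1|->2, |1|->2
Step 3: Attach original signs; sum ranks with positive sign and with negative sign.
W+ = 9.5 + 8 + 2 = 19.5
W- = 2 + 7 + 6 + 9.5 + 5 + 4 + 2 = 35.5
(Check: W+ + W- = 55 should equal n(n+1)/2 = 55.)
Step 4: Test statistic W = min(W+, W-) = 19.5.
Step 5: Ties in |d|, so use the tie-corrected normal approximation.
        E[W] = n(n+1)/4 = 10*11/4 = 27.5.
        Tie groups: |d|=1 (t=3), |d|=7 (t=2); sum(t^3 - t) = 30.
        Var[W] = n(n+1)(2n+1)/24 - sum(t^3-t)/48 = 2310/24 - 30/48 = 95.625.
        z = (W - E[W]) / sqrt(Var[W]) = (19.5 - 27.5) / 9.7788 = -0.8181.
        Two-sided p = 2*Phi(z) = 0.413302.
Step 6: alpha = 0.1. fail to reject H0.

W+ = 19.5, W- = 35.5, W = min = 19.5, p = 0.413302, fail to reject H0.


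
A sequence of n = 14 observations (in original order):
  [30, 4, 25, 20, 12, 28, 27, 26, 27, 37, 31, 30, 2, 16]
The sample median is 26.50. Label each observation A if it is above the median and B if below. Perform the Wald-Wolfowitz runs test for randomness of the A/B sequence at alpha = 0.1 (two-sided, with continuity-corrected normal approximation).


Step 1: Compute median = 26.50; label A = above, B = below.
Labels in order: ABBBBAABAAAABB  (n_A = 7, n_B = 7)
Step 2: Count runs R = 6.
Step 3: Under H0 (random ordering), E[R] = 2*n_A*n_B/(n_A+n_B) + 1 = 2*7*7/14 + 1 = 8.0000.
        Var[R] = 2*n_A*n_B*(2*n_A*n_B - n_A - n_B) / ((n_A+n_B)^2 * (n_A+n_B-1)) = 8232/2548 = 3.2308.
        SD[R] = 1.7974.
Step 4: Continuity-corrected z = (R + 0.5 - E[R]) / SD[R] = (6 + 0.5 - 8.0000) / 1.7974 = -0.8345.
Step 5: Two-sided p-value via normal approximation = 2*(1 - Phi(|z|)) = 0.403986.
Step 6: alpha = 0.1. fail to reject H0.

R = 6, z = -0.8345, p = 0.403986, fail to reject H0.


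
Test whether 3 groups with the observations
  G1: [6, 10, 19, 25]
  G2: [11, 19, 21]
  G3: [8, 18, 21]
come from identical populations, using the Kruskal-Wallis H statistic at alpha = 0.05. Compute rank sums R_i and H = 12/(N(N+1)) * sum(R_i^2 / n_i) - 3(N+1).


Step 1: Combine all N = 10 observations and assign midranks.
sorted (value, group, rank): (6,G1,1), (8,G3,2), (10,G1,3), (11,G2,4), (18,G3,5), (19,G1,6.5), (19,G2,6.5), (21,G2,8.5), (21,G3,8.5), (25,G1,10)
Step 2: Sum ranks within each group.
R_1 = 20.5 (n_1 = 4)
R_2 = 19 (n_2 = 3)
R_3 = 15.5 (n_3 = 3)
Step 3: H = 12/(N(N+1)) * sum(R_i^2/n_i) - 3(N+1)
     = 12/(10*11) * (20.5^2/4 + 19^2/3 + 15.5^2/3) - 3*11
     = 0.109091 * 305.479 - 33
     = 0.325000.
Step 4: Ties present; correction factor C = 1 - 12/(10^3 - 10) = 0.987879. Corrected H = 0.325000 / 0.987879 = 0.328988.
Step 5: Under H0, H ~ chi^2(2); p-value = 0.848323.
Step 6: alpha = 0.05. fail to reject H0.

H = 0.3290, df = 2, p = 0.848323, fail to reject H0.


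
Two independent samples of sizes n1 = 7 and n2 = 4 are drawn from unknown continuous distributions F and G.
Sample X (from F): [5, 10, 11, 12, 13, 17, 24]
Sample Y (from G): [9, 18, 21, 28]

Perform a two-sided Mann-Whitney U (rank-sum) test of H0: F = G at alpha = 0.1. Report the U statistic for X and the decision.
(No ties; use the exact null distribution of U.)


Step 1: Combine and sort all 11 observations; assign midranks.
sorted (value, group): (5,X), (9,Y), (10,X), (11,X), (12,X), (13,X), (17,X), (18,Y), (21,Y), (24,X), (28,Y)
ranks: 5->1, 9->2, 10->3, 11->4, 12->5, 13->6, 17->7, 18->8, 21->9, 24->10, 28->11
Step 2: Rank sum for X: R1 = 1 + 3 + 4 + 5 + 6 + 7 + 10 = 36.
Step 3: U_X = R1 - n1(n1+1)/2 = 36 - 7*8/2 = 36 - 28 = 8.
       U_Y = n1*n2 - U_X = 28 - 8 = 20.
Step 4: No ties, so the exact null distribution of U (based on enumerating the C(11,7) = 330 equally likely rank assignments) gives the two-sided p-value.
Step 5: p-value = 0.315152; compare to alpha = 0.1. fail to reject H0.

U_X = 8, p = 0.315152, fail to reject H0 at alpha = 0.1.


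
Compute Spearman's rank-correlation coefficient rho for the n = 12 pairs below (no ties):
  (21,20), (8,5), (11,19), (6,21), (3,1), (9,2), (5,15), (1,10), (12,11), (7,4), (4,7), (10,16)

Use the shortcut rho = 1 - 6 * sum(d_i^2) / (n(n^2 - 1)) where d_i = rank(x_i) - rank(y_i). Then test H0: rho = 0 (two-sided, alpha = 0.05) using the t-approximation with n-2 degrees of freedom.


Step 1: Rank x and y separately (midranks; no ties here).
rank(x): 21->12, 8->7, 11->10, 6->5, 3->2, 9->8, 5->4, 1->1, 12->11, 7->6, 4->3, 10->9
rank(y): 20->11, 5->4, 19->10, 21->12, 1->1, 2->2, 15->8, 10->6, 11->7, 4->3, 7->5, 16->9
Step 2: d_i = R_x(i) - R_y(i); compute d_i^2.
  (12-11)^2=1, (7-4)^2=9, (10-10)^2=0, (5-12)^2=49, (2-1)^2=1, (8-2)^2=36, (4-8)^2=16, (1-6)^2=25, (11-7)^2=16, (6-3)^2=9, (3-5)^2=4, (9-9)^2=0
sum(d^2) = 166.
Step 3: rho = 1 - 6*166 / (12*(12^2 - 1)) = 1 - 996/1716 = 0.419580.
Step 4: Under H0, t = rho * sqrt((n-2)/(1-rho^2)) = 1.4617 ~ t(10).
Step 5: Two-sided p-value from the t-distribution with 10 df = 0.174519.
Step 6: alpha = 0.05. fail to reject H0.

rho = 0.4196, p = 0.174519, fail to reject H0 at alpha = 0.05.


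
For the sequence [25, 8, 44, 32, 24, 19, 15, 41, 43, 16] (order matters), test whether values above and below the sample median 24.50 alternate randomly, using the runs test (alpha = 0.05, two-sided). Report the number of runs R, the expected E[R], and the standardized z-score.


Step 1: Compute median = 24.50; label A = above, B = below.
Labels in order: ABAABBBAAB  (n_A = 5, n_B = 5)
Step 2: Count runs R = 6.
Step 3: Under H0 (random ordering), E[R] = 2*n_A*n_B/(n_A+n_B) + 1 = 2*5*5/10 + 1 = 6.0000.
        Var[R] = 2*n_A*n_B*(2*n_A*n_B - n_A - n_B) / ((n_A+n_B)^2 * (n_A+n_B-1)) = 2000/900 = 2.2222.
        SD[R] = 1.4907.
Step 4: R = E[R], so z = 0 with no continuity correction.
Step 5: Two-sided p-value via normal approximation = 2*(1 - Phi(|z|)) = 1.000000.
Step 6: alpha = 0.05. fail to reject H0.

R = 6, z = 0.0000, p = 1.000000, fail to reject H0.


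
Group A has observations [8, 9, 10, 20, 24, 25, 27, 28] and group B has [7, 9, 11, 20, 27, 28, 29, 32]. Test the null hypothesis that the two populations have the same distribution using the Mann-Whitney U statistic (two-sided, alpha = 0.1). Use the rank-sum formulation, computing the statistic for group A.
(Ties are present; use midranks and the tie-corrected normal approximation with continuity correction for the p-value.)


Step 1: Combine and sort all 16 observations; assign midranks.
sorted (value, group): (7,Y), (8,X), (9,X), (9,Y), (10,X), (11,Y), (20,X), (20,Y), (24,X), (25,X), (27,X), (27,Y), (28,X), (28,Y), (29,Y), (32,Y)
ranks: 7->1, 8->2, 9->3.5, 9->3.5, 10->5, 11->6, 20->7.5, 20->7.5, 24->9, 25->10, 27->11.5, 27->11.5, 28->13.5, 28->13.5, 29->15, 32->16
Step 2: Rank sum for X: R1 = 2 + 3.5 + 5 + 7.5 + 9 + 10 + 11.5 + 13.5 = 62.
Step 3: U_X = R1 - n1(n1+1)/2 = 62 - 8*9/2 = 62 - 36 = 26.
       U_Y = n1*n2 - U_X = 64 - 26 = 38.
Step 4: Ties are present, so use the tie-corrected normal approximation (with continuity correction) for the p-value.
Step 5: p-value = 0.562372; compare to alpha = 0.1. fail to reject H0.

U_X = 26, p = 0.562372, fail to reject H0 at alpha = 0.1.


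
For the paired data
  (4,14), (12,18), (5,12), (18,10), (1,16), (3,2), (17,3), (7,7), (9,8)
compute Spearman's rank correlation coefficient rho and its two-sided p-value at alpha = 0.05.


Step 1: Rank x and y separately (midranks; no ties here).
rank(x): 4->3, 12->7, 5->4, 18->9, 1->1, 3->2, 17->8, 7->5, 9->6
rank(y): 14->7, 18->9, 12->6, 10->5, 16->8, 2->1, 3->2, 7->3, 8->4
Step 2: d_i = R_x(i) - R_y(i); compute d_i^2.
  (3-7)^2=16, (7-9)^2=4, (4-6)^2=4, (9-5)^2=16, (1-8)^2=49, (2-1)^2=1, (8-2)^2=36, (5-3)^2=4, (6-4)^2=4
sum(d^2) = 134.
Step 3: rho = 1 - 6*134 / (9*(9^2 - 1)) = 1 - 804/720 = -0.116667.
Step 4: Under H0, t = rho * sqrt((n-2)/(1-rho^2)) = -0.3108 ~ t(7).
Step 5: Two-sided p-value from the t-distribution with 7 df = 0.765008.
Step 6: alpha = 0.05. fail to reject H0.

rho = -0.1167, p = 0.765008, fail to reject H0 at alpha = 0.05.


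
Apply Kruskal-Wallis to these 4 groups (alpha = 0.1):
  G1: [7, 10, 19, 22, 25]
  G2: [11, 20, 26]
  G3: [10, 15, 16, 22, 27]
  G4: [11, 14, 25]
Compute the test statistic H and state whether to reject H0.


Step 1: Combine all N = 16 observations and assign midranks.
sorted (value, group, rank): (7,G1,1), (10,G1,2.5), (10,G3,2.5), (11,G2,4.5), (11,G4,4.5), (14,G4,6), (15,G3,7), (16,G3,8), (19,G1,9), (20,G2,10), (22,G1,11.5), (22,G3,11.5), (25,G1,13.5), (25,G4,13.5), (26,G2,15), (27,G3,16)
Step 2: Sum ranks within each group.
R_1 = 37.5 (n_1 = 5)
R_2 = 29.5 (n_2 = 3)
R_3 = 45 (n_3 = 5)
R_4 = 24 (n_4 = 3)
Step 3: H = 12/(N(N+1)) * sum(R_i^2/n_i) - 3(N+1)
     = 12/(16*17) * (37.5^2/5 + 29.5^2/3 + 45^2/5 + 24^2/3) - 3*17
     = 0.044118 * 1168.33 - 51
     = 0.544118.
Step 4: Ties present; correction factor C = 1 - 24/(16^3 - 16) = 0.994118. Corrected H = 0.544118 / 0.994118 = 0.547337.
Step 5: Under H0, H ~ chi^2(3); p-value = 0.908375.
Step 6: alpha = 0.1. fail to reject H0.

H = 0.5473, df = 3, p = 0.908375, fail to reject H0.


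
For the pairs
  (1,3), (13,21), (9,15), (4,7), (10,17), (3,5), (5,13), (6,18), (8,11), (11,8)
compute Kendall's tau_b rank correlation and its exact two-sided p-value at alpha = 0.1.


Step 1: Enumerate the 45 unordered pairs (i,j) with i<j and classify each by sign(x_j-x_i) * sign(y_j-y_i).
  (1,2):dx=+12,dy=+18->C; (1,3):dx=+8,dy=+12->C; (1,4):dx=+3,dy=+4->C; (1,5):dx=+9,dy=+14->C
  (1,6):dx=+2,dy=+2->C; (1,7):dx=+4,dy=+10->C; (1,8):dx=+5,dy=+15->C; (1,9):dx=+7,dy=+8->C
  (1,10):dx=+10,dy=+5->C; (2,3):dx=-4,dy=-6->C; (2,4):dx=-9,dy=-14->C; (2,5):dx=-3,dy=-4->C
  (2,6):dx=-10,dy=-16->C; (2,7):dx=-8,dy=-8->C; (2,8):dx=-7,dy=-3->C; (2,9):dx=-5,dy=-10->C
  (2,10):dx=-2,dy=-13->C; (3,4):dx=-5,dy=-8->C; (3,5):dx=+1,dy=+2->C; (3,6):dx=-6,dy=-10->C
  (3,7):dx=-4,dy=-2->C; (3,8):dx=-3,dy=+3->D; (3,9):dx=-1,dy=-4->C; (3,10):dx=+2,dy=-7->D
  (4,5):dx=+6,dy=+10->C; (4,6):dx=-1,dy=-2->C; (4,7):dx=+1,dy=+6->C; (4,8):dx=+2,dy=+11->C
  (4,9):dx=+4,dy=+4->C; (4,10):dx=+7,dy=+1->C; (5,6):dx=-7,dy=-12->C; (5,7):dx=-5,dy=-4->C
  (5,8):dx=-4,dy=+1->D; (5,9):dx=-2,dy=-6->C; (5,10):dx=+1,dy=-9->D; (6,7):dx=+2,dy=+8->C
  (6,8):dx=+3,dy=+13->C; (6,9):dx=+5,dy=+6->C; (6,10):dx=+8,dy=+3->C; (7,8):dx=+1,dy=+5->C
  (7,9):dx=+3,dy=-2->D; (7,10):dx=+6,dy=-5->D; (8,9):dx=+2,dy=-7->D; (8,10):dx=+5,dy=-10->D
  (9,10):dx=+3,dy=-3->D
Step 2: C = 36, D = 9, total pairs = 45.
Step 3: tau = (C - D)/(n(n-1)/2) = (36 - 9)/45 = 0.600000.
Step 4: Exact two-sided p-value (enumerate n! = 3628800 permutations of y under H0): p = 0.016666.
Step 5: alpha = 0.1. reject H0.

tau_b = 0.6000 (C=36, D=9), p = 0.016666, reject H0.


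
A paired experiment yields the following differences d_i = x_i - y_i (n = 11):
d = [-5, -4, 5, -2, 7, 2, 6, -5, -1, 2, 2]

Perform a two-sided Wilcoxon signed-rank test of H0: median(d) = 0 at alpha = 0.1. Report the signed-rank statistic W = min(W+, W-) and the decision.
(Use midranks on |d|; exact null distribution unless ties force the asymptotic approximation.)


Step 1: Drop any zero differences (none here) and take |d_i|.
|d| = [5, 4, 5, 2, 7, 2, 6, 5, 1, 2, 2]
Step 2: Midrank |d_i| (ties get averaged ranks).
ranks: |5|->8, |4|->6, |5|->8, |2|->3.5, |7|->11, |2|->3.5, |6|->10, |5|->8, |1|->1, |2|->3.5, |2|->3.5
Step 3: Attach original signs; sum ranks with positive sign and with negative sign.
W+ = 8 + 11 + 3.5 + 10 + 3.5 + 3.5 = 39.5
W- = 8 + 6 + 3.5 + 8 + 1 = 26.5
(Check: W+ + W- = 66 should equal n(n+1)/2 = 66.)
Step 4: Test statistic W = min(W+, W-) = 26.5.
Step 5: Ties in |d|, so use the tie-corrected normal approximation.
        E[W] = n(n+1)/4 = 11*12/4 = 33.
        Tie groups: |d|=2 (t=4), |d|=5 (t=3); sum(t^3 - t) = 84.
        Var[W] = n(n+1)(2n+1)/24 - sum(t^3-t)/48 = 3036/24 - 84/48 = 124.75.
        z = (W - E[W]) / sqrt(Var[W]) = (26.5 - 33) / 11.1692 = -0.5820.
        Two-sided p = 2*Phi(z) = 0.560594.
Step 6: alpha = 0.1. fail to reject H0.

W+ = 39.5, W- = 26.5, W = min = 26.5, p = 0.560594, fail to reject H0.


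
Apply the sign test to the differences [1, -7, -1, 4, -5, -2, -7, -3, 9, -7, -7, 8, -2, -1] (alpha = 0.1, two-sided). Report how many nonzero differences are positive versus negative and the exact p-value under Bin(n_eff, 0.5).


Step 1: Discard zero differences. Original n = 14; n_eff = number of nonzero differences = 14.
Nonzero differences (with sign): +1, -7, -1, +4, -5, -2, -7, -3, +9, -7, -7, +8, -2, -1
Step 2: Count signs: positive = 4, negative = 10.
Step 3: Under H0: P(positive) = 0.5, so the number of positives S ~ Bin(14, 0.5).
Step 4: Two-sided exact p-value = sum of Bin(14,0.5) probabilities at or below the observed probability = 0.179565.
Step 5: alpha = 0.1. fail to reject H0.

n_eff = 14, pos = 4, neg = 10, p = 0.179565, fail to reject H0.


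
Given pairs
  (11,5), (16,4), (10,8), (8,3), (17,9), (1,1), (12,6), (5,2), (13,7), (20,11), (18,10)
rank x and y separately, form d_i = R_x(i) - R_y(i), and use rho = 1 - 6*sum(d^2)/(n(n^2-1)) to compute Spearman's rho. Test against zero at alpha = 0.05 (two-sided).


Step 1: Rank x and y separately (midranks; no ties here).
rank(x): 11->5, 16->8, 10->4, 8->3, 17->9, 1->1, 12->6, 5->2, 13->7, 20->11, 18->10
rank(y): 5->5, 4->4, 8->8, 3->3, 9->9, 1->1, 6->6, 2->2, 7->7, 11->11, 10->10
Step 2: d_i = R_x(i) - R_y(i); compute d_i^2.
  (5-5)^2=0, (8-4)^2=16, (4-8)^2=16, (3-3)^2=0, (9-9)^2=0, (1-1)^2=0, (6-6)^2=0, (2-2)^2=0, (7-7)^2=0, (11-11)^2=0, (10-10)^2=0
sum(d^2) = 32.
Step 3: rho = 1 - 6*32 / (11*(11^2 - 1)) = 1 - 192/1320 = 0.854545.
Step 4: Under H0, t = rho * sqrt((n-2)/(1-rho^2)) = 4.9360 ~ t(9).
Step 5: Two-sided p-value from the t-distribution with 9 df = 0.000807.
Step 6: alpha = 0.05. reject H0.

rho = 0.8545, p = 0.000807, reject H0 at alpha = 0.05.


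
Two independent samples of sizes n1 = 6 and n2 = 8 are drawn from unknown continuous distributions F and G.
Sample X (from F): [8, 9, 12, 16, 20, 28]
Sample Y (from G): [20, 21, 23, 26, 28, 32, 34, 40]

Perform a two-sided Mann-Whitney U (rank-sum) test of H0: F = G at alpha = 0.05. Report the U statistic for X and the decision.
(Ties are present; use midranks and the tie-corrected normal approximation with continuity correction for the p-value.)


Step 1: Combine and sort all 14 observations; assign midranks.
sorted (value, group): (8,X), (9,X), (12,X), (16,X), (20,X), (20,Y), (21,Y), (23,Y), (26,Y), (28,X), (28,Y), (32,Y), (34,Y), (40,Y)
ranks: 8->1, 9->2, 12->3, 16->4, 20->5.5, 20->5.5, 21->7, 23->8, 26->9, 28->10.5, 28->10.5, 32->12, 34->13, 40->14
Step 2: Rank sum for X: R1 = 1 + 2 + 3 + 4 + 5.5 + 10.5 = 26.
Step 3: U_X = R1 - n1(n1+1)/2 = 26 - 6*7/2 = 26 - 21 = 5.
       U_Y = n1*n2 - U_X = 48 - 5 = 43.
Step 4: Ties are present, so use the tie-corrected normal approximation (with continuity correction) for the p-value.
Step 5: p-value = 0.016684; compare to alpha = 0.05. reject H0.

U_X = 5, p = 0.016684, reject H0 at alpha = 0.05.


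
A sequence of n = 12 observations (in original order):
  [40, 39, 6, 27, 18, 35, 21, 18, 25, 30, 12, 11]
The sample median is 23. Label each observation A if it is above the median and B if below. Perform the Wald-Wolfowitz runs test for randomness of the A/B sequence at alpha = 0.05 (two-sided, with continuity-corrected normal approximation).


Step 1: Compute median = 23; label A = above, B = below.
Labels in order: AABABABBAABB  (n_A = 6, n_B = 6)
Step 2: Count runs R = 8.
Step 3: Under H0 (random ordering), E[R] = 2*n_A*n_B/(n_A+n_B) + 1 = 2*6*6/12 + 1 = 7.0000.
        Var[R] = 2*n_A*n_B*(2*n_A*n_B - n_A - n_B) / ((n_A+n_B)^2 * (n_A+n_B-1)) = 4320/1584 = 2.7273.
        SD[R] = 1.6514.
Step 4: Continuity-corrected z = (R - 0.5 - E[R]) / SD[R] = (8 - 0.5 - 7.0000) / 1.6514 = 0.3028.
Step 5: Two-sided p-value via normal approximation = 2*(1 - Phi(|z|)) = 0.762069.
Step 6: alpha = 0.05. fail to reject H0.

R = 8, z = 0.3028, p = 0.762069, fail to reject H0.


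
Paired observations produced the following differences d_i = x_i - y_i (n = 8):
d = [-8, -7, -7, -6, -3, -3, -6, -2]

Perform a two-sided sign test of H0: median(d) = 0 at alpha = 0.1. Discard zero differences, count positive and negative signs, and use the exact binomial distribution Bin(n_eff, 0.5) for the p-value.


Step 1: Discard zero differences. Original n = 8; n_eff = number of nonzero differences = 8.
Nonzero differences (with sign): -8, -7, -7, -6, -3, -3, -6, -2
Step 2: Count signs: positive = 0, negative = 8.
Step 3: Under H0: P(positive) = 0.5, so the number of positives S ~ Bin(8, 0.5).
Step 4: Two-sided exact p-value = sum of Bin(8,0.5) probabilities at or below the observed probability = 0.007812.
Step 5: alpha = 0.1. reject H0.

n_eff = 8, pos = 0, neg = 8, p = 0.007812, reject H0.


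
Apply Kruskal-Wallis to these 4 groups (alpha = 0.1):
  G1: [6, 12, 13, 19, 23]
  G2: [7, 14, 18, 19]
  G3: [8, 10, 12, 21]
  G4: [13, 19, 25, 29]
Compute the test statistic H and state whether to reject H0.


Step 1: Combine all N = 17 observations and assign midranks.
sorted (value, group, rank): (6,G1,1), (7,G2,2), (8,G3,3), (10,G3,4), (12,G1,5.5), (12,G3,5.5), (13,G1,7.5), (13,G4,7.5), (14,G2,9), (18,G2,10), (19,G1,12), (19,G2,12), (19,G4,12), (21,G3,14), (23,G1,15), (25,G4,16), (29,G4,17)
Step 2: Sum ranks within each group.
R_1 = 41 (n_1 = 5)
R_2 = 33 (n_2 = 4)
R_3 = 26.5 (n_3 = 4)
R_4 = 52.5 (n_4 = 4)
Step 3: H = 12/(N(N+1)) * sum(R_i^2/n_i) - 3(N+1)
     = 12/(17*18) * (41^2/5 + 33^2/4 + 26.5^2/4 + 52.5^2/4) - 3*18
     = 0.039216 * 1473.08 - 54
     = 3.767647.
Step 4: Ties present; correction factor C = 1 - 36/(17^3 - 17) = 0.992647. Corrected H = 3.767647 / 0.992647 = 3.795556.
Step 5: Under H0, H ~ chi^2(3); p-value = 0.284404.
Step 6: alpha = 0.1. fail to reject H0.

H = 3.7956, df = 3, p = 0.284404, fail to reject H0.
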